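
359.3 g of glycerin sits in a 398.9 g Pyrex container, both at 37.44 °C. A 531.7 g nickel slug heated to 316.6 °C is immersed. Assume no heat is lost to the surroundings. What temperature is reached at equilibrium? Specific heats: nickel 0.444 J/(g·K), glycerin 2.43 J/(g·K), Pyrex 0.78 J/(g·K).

T_f ≈ 83.8 °C

Energy conservation, ΣQ = 0:
531.7·0.444·(T − 316.6) + 359.3·2.43·(T − 37.44) + 398.9·0.78·(T − 37.44) = 0
236.07(T − 316.6) + 873.1(T − 37.44) + 311.14(T − 37.44) = 0
(236.07 + 873.1 + 311.14) T = 236.07·316.6 + 873.1·37.44 + 311.14·37.44
T ≈ 83.84 °C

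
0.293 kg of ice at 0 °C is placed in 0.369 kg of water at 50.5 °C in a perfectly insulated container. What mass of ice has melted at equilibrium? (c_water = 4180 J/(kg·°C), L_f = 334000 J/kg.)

m_melted ≈ 0.233 kg

Heat available from the water dropping to 0 °C: 0.369·4180·50.5 = 77892 J.
To melt every bit of ice: 0.293·334000 = 97862 J.
That's not enough to melt it all — equilibrium is at 0 °C with ice remaining.
m_melt = 77892 / L_f = 0.2332 kg.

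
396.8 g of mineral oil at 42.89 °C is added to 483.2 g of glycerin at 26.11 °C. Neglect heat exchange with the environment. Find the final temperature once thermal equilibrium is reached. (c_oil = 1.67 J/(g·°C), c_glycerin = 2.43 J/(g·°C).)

Heat lost by the oil equals heat gained by the glycerin:
396.8·1.67·(42.89 − T) = 483.2·2.43·(T − 26.11)
662.66(42.89 − T) = 1174.2(T − 26.11)
1836.8 T = 59079  ⇒  T ≈ 32.16 °C

T_f ≈ 32.2 °C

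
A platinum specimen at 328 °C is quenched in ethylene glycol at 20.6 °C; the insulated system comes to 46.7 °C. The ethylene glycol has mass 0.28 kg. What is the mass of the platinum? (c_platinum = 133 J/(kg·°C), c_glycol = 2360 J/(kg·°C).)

m ≈ 0.461 kg

Heat lost by the platinum = heat gained by the glycol:
m·133·(328 − 46.7) = 0.28·2360·(46.7 − 20.6)
37413 m = 17247  ⇒  m ≈ 0.461 kg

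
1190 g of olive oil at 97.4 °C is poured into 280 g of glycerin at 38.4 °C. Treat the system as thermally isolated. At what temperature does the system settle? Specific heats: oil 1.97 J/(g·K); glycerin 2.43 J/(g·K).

T_f ≈ 84.1 °C

Energy conservation, ΣQ = 0:
1190*1.97*(T − 97.4) + 280*2.43*(T − 38.4) = 0
2344.3(T − 97.4) + 680.4(T − 38.4) = 0
3024.7 T = 254462
T = 254462/3024.7 ≈ 84.13 °C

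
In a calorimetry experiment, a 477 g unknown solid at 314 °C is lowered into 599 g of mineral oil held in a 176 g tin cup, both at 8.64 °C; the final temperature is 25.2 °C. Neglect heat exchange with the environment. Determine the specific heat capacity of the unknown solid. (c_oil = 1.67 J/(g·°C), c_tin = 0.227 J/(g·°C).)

c ≈ 0.125 J/(g·°C)

Setting the total heat transfer to zero:
477×c×(25.2 − 314) + 599×1.67×(25.2 − 8.64) + 176×0.227×(25.2 − 8.64) = 0
-137758 c = -17227
c = -17227/-137758 ≈ 0.1251 J/(g·°C)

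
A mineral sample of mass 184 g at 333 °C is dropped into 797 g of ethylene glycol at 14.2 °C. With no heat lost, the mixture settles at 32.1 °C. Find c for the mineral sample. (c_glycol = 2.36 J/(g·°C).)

Heat lost by the mineral sample = heat gained by the glycol:
184·c·(333 − 32.1) = 797·2.36·(32.1 − 14.2)
55366 c = 33668  ⇒  c ≈ 0.6081 J/(g·°C)

c ≈ 0.608 J/(g·°C)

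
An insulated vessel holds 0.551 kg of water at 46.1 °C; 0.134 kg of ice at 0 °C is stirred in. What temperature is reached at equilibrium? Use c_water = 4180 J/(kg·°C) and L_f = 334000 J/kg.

T_f ≈ 21.5 °C

Sum of m c ΔT and latent-heat terms is zero:
latent heat to melt: 0.134×334000 = 44756; meltwater 0→T: 0.134×4180×T = 560.12 T; water cools: 0.551×4180×(T − 46.1) = 2303.2(T − 46.1)
2863.3 T = 106177 − 44756 = 61421
T ≈ 21.45 °C — above 0 °C, consistent with complete melting.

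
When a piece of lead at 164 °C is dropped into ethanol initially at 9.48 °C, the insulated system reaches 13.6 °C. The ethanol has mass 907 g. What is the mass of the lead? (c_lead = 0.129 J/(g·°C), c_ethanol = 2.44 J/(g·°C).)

Conservation of energy gives ΣQ = 0:
m×0.129×(13.6 − 164) + 907×2.44×(13.6 − 9.48) = 0
-19.4 m = -9117.9
m = -9117.9/-19.4 ≈ 470 g

m ≈ 470 g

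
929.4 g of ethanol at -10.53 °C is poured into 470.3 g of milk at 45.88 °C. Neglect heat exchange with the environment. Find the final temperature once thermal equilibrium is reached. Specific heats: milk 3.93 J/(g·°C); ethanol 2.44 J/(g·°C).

Heat lost by the milk equals heat gained by the ethanol:
470.3·3.93·(45.88 − T) = 929.4·2.44·(T − (-10.53))
1848.3(45.88 − T) = 2267.7(T − (-10.53))
4116 T = 60920  ⇒  T ≈ 14.80 °C

T_f ≈ 14.8 °C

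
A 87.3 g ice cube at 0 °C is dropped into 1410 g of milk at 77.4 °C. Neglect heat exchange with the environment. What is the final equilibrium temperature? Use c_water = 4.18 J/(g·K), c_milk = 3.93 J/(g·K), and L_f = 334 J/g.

Conservation of energy gives ΣQ = 0:
fusion: m_ice L_f = 87.3·334 = 29158
  meltwater 0→T: 87.3·4.18·T = 364.91 T
  milk: 5541.3(T − 77.4)
5906.2 T = 428897 − 29158 = 399738
T ≈ 67.68 °C. Since T > 0 °C, the all-ice-melts assumption holds.

T_f ≈ 67.7 °C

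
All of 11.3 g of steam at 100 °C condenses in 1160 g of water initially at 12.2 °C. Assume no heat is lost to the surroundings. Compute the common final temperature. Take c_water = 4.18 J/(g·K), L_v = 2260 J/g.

T_f ≈ 18.3 °C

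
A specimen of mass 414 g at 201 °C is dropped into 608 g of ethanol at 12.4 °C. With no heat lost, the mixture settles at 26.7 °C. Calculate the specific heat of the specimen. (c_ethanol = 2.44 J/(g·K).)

c ≈ 0.294 J/(g·K)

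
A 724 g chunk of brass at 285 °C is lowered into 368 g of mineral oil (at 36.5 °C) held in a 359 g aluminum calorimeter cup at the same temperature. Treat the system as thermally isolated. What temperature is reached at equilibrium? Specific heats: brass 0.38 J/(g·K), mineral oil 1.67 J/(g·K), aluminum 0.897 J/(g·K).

Let T be the final temperature. ΣQ_i = 0:
724*0.38*(T − 285) + 368*1.67*(T − 36.5) + 359*0.897*(T − 36.5) = 0
(275.12 + 614.56 + 322.02) T = 275.12*285 + 614.56*36.5 + 322.02*36.5
T = 112594 / 1211.7 = 92.9 °C

T_f ≈ 92.9 °C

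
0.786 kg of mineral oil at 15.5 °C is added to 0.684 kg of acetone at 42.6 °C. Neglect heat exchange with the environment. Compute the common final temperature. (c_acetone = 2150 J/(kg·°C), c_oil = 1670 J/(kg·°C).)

Setting the total heat transfer to zero:
0.684·2150·(T − 42.6) + 0.786·1670·(T − 15.5) = 0
2783.2 T = 82993
T = 82993 / 2783.2 = 29.8 °C

T_f ≈ 29.8 °C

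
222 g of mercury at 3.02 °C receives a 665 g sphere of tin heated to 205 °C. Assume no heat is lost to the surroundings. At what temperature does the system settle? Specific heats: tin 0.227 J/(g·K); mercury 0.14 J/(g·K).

T_f is the heat-capacity-weighted average of the initial temperatures:
T_f = (150.96×205 + 31.08×3.02) / (150.96 + 31.08)
    = 31040 / 182.04 ≈ 170.51 °C

T_f ≈ 170.5 °C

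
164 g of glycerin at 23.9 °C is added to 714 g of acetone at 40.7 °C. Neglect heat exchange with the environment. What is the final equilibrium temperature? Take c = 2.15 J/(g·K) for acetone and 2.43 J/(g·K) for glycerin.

T_f ≈ 37.2 °C

Taking heat into each body as positive, Σ m c ΔT = 0:
714*2.15*(T − 40.7) + 164*2.43*(T − 23.9) = 0
1535.1(T − 40.7) + 398.52(T − 23.9) = 0
(1535.1 + 398.52) T = 1535.1*40.7 + 398.52*23.9
T = 72003/1933.6 ≈ 37.24 °C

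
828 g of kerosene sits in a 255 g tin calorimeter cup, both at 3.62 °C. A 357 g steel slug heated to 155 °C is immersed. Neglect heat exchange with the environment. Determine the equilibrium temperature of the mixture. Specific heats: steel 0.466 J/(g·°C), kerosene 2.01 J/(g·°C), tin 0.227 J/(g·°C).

T_f ≈ 17.0 °C

Energy conservation, ΣQ = 0:
357*0.466*(T − 155) + 828*2.01*(T − 3.62) + 255*0.227*(T − 3.62) = 0
166.36(T − 155) + 1664.3(T − 3.62) + 57.89(T − 3.62) = 0
1888.5 T = 32020
T ≈ 16.96 °C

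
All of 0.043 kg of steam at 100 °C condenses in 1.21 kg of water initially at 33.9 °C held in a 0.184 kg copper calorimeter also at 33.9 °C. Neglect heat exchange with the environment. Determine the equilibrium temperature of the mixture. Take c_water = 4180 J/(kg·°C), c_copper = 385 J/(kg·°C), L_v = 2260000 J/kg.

Sum of m c ΔT and latent-heat terms is zero:
condense steam: −0.043·2260000 = −97180; condensed water 100 °C→T: 179.74(T − 100); water warms: 1.21·4180·(T − 33.9) = 5057.8(T − 33.9); copper cup: 0.184·385·(T − 33.9) = 70.84(T − 33.9)
5308.4 T = 97180 + 17974 + 173861 = 289015
T ≈ 54.45 °C, under the boiling point, so the assumption holds.

T_f ≈ 54.4 °C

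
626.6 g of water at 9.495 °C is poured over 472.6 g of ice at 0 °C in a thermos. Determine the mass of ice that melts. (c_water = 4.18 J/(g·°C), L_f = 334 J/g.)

Heat available from the water dropping to 0 °C: 626.6·4.18·9.495 = 24869 J.
Melting all 472.6 g of ice would need 472.6·334 = 157848 J.
That's not enough to melt it all — equilibrium is at 0 °C with ice remaining.
Mass melted = 24869/334 ≈ 74.46 g.

m_melted ≈ 74.5 g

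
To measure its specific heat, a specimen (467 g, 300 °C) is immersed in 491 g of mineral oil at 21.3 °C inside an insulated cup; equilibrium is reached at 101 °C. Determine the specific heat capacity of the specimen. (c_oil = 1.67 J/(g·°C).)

Setting the total heat transfer to zero:
467×c×(101 − 300) + 491×1.67×(101 − 21.3) = 0
-92933 c = -65352
c = -65352/-92933 ≈ 0.7032 J/(g·°C)

c ≈ 0.703 J/(g·°C)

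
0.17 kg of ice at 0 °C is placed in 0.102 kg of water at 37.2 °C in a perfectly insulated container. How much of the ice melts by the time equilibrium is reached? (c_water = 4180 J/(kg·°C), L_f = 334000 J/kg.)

Water can give up m c ΔT = 0.102×4180×37.2 = 15861 J before reaching 0 °C.
To melt every bit of ice: 0.17×334000 = 56780 J.
15861 J < 56780 J, so only part of the ice melts and the system sits at 0 °C.
m_melted×334000 = 15861  ⇒  m_melted ≈ 0.04749 kg.

m_melted ≈ 0.0475 kg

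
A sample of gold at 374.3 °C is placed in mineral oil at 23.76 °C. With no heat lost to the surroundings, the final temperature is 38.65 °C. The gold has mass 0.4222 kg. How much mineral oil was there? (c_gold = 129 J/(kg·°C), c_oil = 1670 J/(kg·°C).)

m ≈ 0.735 kg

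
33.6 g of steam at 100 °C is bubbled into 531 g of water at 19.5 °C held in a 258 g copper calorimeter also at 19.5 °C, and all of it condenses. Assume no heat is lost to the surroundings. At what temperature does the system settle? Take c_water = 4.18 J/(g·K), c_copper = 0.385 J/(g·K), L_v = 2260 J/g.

T_f ≈ 55.0 °C

Net heat exchanged in the isolated system is zero:
steam→water at 100 °C releases m L_v = 33.6·2260 = 75936; condensate cools 100→T: 33.6·4.18·(T − 100) = 140.45(T − 100); water warms: 531·4.18·(T − 19.5) = 2219.6(T − 19.5); cup: 99.33(T − 19.5)
2459.4 T = 75936 + 14045 + 45219 = 135200
T ≈ 54.97 °C, under the boiling point, so the assumption holds.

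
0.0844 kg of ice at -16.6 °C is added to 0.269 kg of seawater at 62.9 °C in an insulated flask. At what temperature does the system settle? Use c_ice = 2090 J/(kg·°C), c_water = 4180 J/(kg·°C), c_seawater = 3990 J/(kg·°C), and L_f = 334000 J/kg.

T_f ≈ 25.5 °C

Let T be the final temperature. ΣQ_i = 0:
ice -16.6→0 °C: 0.0844×2090×16.6 = 2928.2
  fusion: m_ice L_f = 0.0844×334000 = 28190
  meltwater 0→T: 0.0844×4180×T = 352.79 T
  seawater cools: 0.269×3990×(T − 62.9) = 1073.3(T − 62.9)
1426.1 T = 67511 − 31118 = 36393
T ≈ 25.52 °C — above 0 °C, consistent with complete melting.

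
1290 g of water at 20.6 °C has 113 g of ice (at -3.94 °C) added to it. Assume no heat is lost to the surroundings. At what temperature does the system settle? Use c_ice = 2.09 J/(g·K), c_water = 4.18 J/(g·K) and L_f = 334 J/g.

Taking heat into each body as positive, Σ m c ΔT = 0:
ice -3.94→0 °C: 113×2.09×3.94 = 930.51; melt ice: 113×334 = 37742; meltwater 0→T: 113×4.18×T = 472.34 T; water: 5392.2(T − 20.6)
5864.5 T = 111079 − 38673 = 72407
T ≈ 12.35 °C. Since T > 0 °C, the all-ice-melts assumption holds.

T_f ≈ 12.3 °C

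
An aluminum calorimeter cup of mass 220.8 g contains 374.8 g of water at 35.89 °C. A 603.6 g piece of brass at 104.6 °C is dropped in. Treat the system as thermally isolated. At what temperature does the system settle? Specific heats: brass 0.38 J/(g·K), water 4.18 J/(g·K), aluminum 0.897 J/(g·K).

T_f ≈ 43.8 °C

Setting the total heat transfer to zero:
603.6×0.38×(T − 104.6) + 374.8×4.18×(T − 35.89) + 220.8×0.897×(T − 35.89) = 0
229.37(T − 104.6) + 1566.7(T − 35.89) + 198.06(T − 35.89) = 0
(229.37 + 1566.7 + 198.06) T = 229.37×104.6 + 1566.7×35.89 + 198.06×35.89
T = 87328 / 1994.1 = 43.8 °C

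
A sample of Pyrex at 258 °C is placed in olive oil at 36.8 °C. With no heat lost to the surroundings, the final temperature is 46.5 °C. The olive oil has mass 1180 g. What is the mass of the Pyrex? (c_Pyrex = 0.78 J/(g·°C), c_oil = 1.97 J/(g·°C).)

Net heat exchanged in the isolated system is zero:
m×0.78×(46.5 − 258) + 1180×1.97×(46.5 − 36.8) = 0
-164.97 m = -22549
m = -22549/-164.97 ≈ 136.7 g

m ≈ 137 g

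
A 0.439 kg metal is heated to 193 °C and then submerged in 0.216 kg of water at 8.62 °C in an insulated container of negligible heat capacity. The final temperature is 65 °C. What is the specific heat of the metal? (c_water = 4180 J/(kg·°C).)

c ≈ 906 J/(kg·°C)

Heat gained plus heat lost sum to zero:
0.439×c×(65 − 193) + 0.216×4180×(65 − 8.62) = 0
-56.19 c = -50904
c = -50904/-56.19 ≈ 905.9 J/(kg·°C)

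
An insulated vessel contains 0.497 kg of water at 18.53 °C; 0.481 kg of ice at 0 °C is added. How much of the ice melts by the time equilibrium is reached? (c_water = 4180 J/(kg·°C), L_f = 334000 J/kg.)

Cooling the water to 0 °C releases 0.497×4180×18.53 = 38495 J.
Fully melting the ice requires m_ice L_f = 0.481×334000 = 160654 J.
38495 J < 160654 J, so only part of the ice melts and the system sits at 0 °C.
m_melt = 38495 / L_f = 0.1153 kg.

m_melted ≈ 0.115 kg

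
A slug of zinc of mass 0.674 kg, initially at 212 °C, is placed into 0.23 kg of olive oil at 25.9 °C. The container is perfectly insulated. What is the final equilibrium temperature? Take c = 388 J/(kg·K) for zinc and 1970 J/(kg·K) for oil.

Heat gained plus heat lost sum to zero:
0.674·388·(T − 212) + 0.23·1970·(T − 25.9) = 0
714.61 T = 67176
T = 67176 / 714.61 = 94 °C

T_f ≈ 94.0 °C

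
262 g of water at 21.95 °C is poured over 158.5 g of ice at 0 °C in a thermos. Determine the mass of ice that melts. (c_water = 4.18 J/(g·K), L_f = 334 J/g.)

m_melted ≈ 72 g

Cooling the water to 0 °C releases 262·4.18·21.95 = 24039 J.
Melting all 158.5 g of ice would need 158.5·334 = 52939 J.
24039 J < 52939 J, so only part of the ice melts and the system sits at 0 °C.
Mass melted = 24039/334 ≈ 71.97 g.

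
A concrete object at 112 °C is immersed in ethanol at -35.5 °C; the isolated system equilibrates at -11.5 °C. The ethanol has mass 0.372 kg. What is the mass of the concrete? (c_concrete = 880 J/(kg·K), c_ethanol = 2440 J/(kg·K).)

m ≈ 0.2 kg

Taking heat into each body as positive, Σ m c ΔT = 0:
m×880×(-11.5 − 112) + 0.372×2440×(-11.5 − (-35.5)) = 0
-108680 m = -21784
m = -21784/-108680 ≈ 0.2004 kg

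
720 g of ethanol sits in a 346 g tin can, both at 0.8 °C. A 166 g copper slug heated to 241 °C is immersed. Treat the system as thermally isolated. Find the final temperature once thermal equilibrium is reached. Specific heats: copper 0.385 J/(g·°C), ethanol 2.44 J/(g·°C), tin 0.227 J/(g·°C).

Net heat exchanged in the isolated system is zero:
166*0.385*(T − 241) + 720*2.44*(T − 0.8) + 346*0.227*(T − 0.8) = 0
63.91(T − 241) + 1756.8(T − 0.8) + 78.54(T − 0.8) = 0
(63.91 + 1756.8 + 78.54) T = 63.91*241 + 1756.8*0.8 + 78.54*0.8
T ≈ 8.88 °C

T_f ≈ 8.9 °C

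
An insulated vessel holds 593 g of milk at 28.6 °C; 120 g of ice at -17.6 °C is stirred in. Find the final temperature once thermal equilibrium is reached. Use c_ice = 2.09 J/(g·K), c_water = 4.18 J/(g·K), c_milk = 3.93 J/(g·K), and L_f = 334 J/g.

T_f ≈ 7.8 °C

Let T be the final temperature. ΣQ_i = 0:
warm ice to 0 °C: 120×2.09×(0 − (-17.6)) = 4414.1
  fusion: m_ice L_f = 120×334 = 40080
  warm the meltwater: 501.6 T
  milk: 2330.5(T − 28.6)
2832.1 T = 66652 − 44494 = 22158
T ≈ 7.82 °C — above 0 °C, consistent with complete melting.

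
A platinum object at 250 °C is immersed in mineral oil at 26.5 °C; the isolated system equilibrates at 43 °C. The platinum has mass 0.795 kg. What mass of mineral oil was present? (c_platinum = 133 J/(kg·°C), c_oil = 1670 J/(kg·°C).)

m ≈ 0.794 kg

|Q_platinum| = |Q_oil|:
0.795·133·(250 − 43) = m·1670·(43 − 26.5)
27555 m = 21887  ⇒  m ≈ 0.7943 kg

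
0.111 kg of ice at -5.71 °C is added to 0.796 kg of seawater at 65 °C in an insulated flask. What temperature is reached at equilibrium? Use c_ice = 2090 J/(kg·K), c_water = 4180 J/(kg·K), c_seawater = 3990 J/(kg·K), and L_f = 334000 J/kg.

Setting the total heat transfer to zero:
warm ice to 0 °C: 0.111·2090·(0 − (-5.71)) = 1324.7; melt ice: 0.111·334000 = 37074; meltwater 0→T: 0.111·4180·T = 463.98 T; seawater: 3176(T − 65)
3640 T = 206443 − 38399 = 168044
T ≈ 46.17 °C. Since T > 0 °C, the all-ice-melts assumption holds.

T_f ≈ 46.2 °C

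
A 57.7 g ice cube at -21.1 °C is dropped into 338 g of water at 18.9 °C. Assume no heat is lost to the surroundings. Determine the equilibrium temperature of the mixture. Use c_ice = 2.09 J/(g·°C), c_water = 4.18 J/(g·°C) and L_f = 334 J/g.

T_f ≈ 3.0 °C

Conservation of energy gives ΣQ = 0:
ice -21.1→0 °C: 57.7×2.09×21.1 = 2544.5
  fusion: m_ice L_f = 57.7×334 = 19272
  meltwater 0→T: 57.7×4.18×T = 241.19 T
  water cools: 338×4.18×(T − 18.9) = 1412.8(T − 18.9)
1654 T = 26703 − 21816 = 4886.4
T ≈ 2.95 °C — above 0 °C, consistent with complete melting.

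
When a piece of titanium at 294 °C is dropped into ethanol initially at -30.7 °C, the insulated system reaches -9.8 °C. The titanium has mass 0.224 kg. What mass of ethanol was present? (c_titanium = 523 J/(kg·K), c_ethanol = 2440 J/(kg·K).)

Heat lost by the titanium = heat gained by the ethanol:
0.224×523×(294 − -9.8) = m×2440×(-9.8 − (-30.7))
50996 m = 35591  ⇒  m ≈ 0.6979 kg

m ≈ 0.698 kg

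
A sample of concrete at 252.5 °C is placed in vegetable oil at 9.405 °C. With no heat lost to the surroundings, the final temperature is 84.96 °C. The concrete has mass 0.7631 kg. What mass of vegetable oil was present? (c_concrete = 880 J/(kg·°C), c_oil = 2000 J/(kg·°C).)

m ≈ 0.745 kg

Heat lost by the concrete = heat gained by the oil:
0.7631·880·(252.5 − 84.96) = m·2000·(84.96 − 9.405)
151110 m = 112508  ⇒  m ≈ 0.7445 kg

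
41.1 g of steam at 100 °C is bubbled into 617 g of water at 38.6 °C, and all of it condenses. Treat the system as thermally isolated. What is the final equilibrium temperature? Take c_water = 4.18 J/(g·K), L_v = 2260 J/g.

Net heat exchanged in the isolated system is zero:
condense steam: −41.1×2260 = −92886
  condensate cools 100→T: 41.1×4.18×(T − 100) = 171.8(T − 100)
  water warms: 617×4.18×(T − 38.6) = 2579.1(T − 38.6)
2750.9 T = 92886 + 17180 + 99552 = 209618
T ≈ 76.20 °C, under the boiling point, so the assumption holds.

T_f ≈ 76.2 °C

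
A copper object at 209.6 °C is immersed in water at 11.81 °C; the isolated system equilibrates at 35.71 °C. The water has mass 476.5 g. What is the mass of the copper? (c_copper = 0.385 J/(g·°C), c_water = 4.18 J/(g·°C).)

|Q_copper| = |Q_water|:
m×0.385×(209.6 − 35.71) = 476.5×4.18×(35.71 − 11.81)
66.95 m = 47603  ⇒  m ≈ 711.1 g

m ≈ 711 g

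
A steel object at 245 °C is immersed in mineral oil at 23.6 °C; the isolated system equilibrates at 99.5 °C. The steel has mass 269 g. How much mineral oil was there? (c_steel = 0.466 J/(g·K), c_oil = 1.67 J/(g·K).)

m ≈ 144 g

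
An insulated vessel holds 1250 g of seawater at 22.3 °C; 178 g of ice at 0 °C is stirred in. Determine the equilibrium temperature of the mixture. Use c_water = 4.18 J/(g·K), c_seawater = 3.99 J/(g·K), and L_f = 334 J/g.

T_f ≈ 9.0 °C

Sum of m c ΔT and latent-heat terms is zero:
latent heat to melt: 178·334 = 59452
  warm the meltwater: 744.04 T
  seawater: 4987.5(T − 22.3)
5731.5 T = 111221 − 59452 = 51769
T ≈ 9.03 °C — above 0 °C, consistent with complete melting.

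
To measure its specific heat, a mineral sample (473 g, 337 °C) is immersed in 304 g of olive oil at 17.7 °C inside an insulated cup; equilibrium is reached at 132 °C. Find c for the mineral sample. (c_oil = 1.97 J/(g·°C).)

Heat lost by the mineral sample = heat gained by the oil:
473·c·(337 − 132) = 304·1.97·(132 − 17.7)
96965 c = 68452  ⇒  c ≈ 0.7059 J/(g·°C)

c ≈ 0.706 J/(g·°C)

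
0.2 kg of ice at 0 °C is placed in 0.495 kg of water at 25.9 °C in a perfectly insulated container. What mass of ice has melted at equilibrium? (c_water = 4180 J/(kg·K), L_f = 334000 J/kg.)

m_melted ≈ 0.16 kg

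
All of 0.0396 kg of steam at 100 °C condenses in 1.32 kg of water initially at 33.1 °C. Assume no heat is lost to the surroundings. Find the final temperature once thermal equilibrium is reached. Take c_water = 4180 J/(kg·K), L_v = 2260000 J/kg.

T_f ≈ 50.8 °C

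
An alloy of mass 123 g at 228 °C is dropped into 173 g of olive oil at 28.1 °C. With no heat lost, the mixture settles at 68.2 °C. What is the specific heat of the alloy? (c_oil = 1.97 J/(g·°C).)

c ≈ 0.695 J/(g·°C)

Heat lost by the alloy = heat gained by the oil:
123·c·(228 − 68.2) = 173·1.97·(68.2 − 28.1)
19655 c = 13666  ⇒  c ≈ 0.6953 J/(g·°C)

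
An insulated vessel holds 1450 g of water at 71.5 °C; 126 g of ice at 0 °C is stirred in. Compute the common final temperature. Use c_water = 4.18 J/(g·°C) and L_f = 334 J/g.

T_f ≈ 59.4 °C

Net heat exchanged in the isolated system is zero:
melt ice: 126·334 = 42084; warm the meltwater: 526.68 T; water: 6061(T − 71.5)
6587.7 T = 433362 − 42084 = 391278
T ≈ 59.40 °C — above 0 °C, consistent with complete melting.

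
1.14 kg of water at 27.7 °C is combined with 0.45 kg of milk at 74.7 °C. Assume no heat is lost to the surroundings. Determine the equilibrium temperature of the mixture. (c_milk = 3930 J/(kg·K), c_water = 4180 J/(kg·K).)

Conservation of energy gives ΣQ = 0:
0.45*3930*(T − 74.7) + 1.14*4180*(T − 27.7) = 0
1768.5(T − 74.7) + 4765.2(T − 27.7) = 0
6533.7 T = 264103
T = 264103/6533.7 ≈ 40.42 °C

T_f ≈ 40.4 °C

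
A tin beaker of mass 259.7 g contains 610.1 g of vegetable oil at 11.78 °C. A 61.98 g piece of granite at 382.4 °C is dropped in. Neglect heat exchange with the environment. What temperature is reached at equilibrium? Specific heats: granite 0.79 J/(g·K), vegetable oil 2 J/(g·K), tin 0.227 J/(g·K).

T_f ≈ 25.4 °C

Energy conservation, ΣQ = 0:
61.98×0.79×(T − 382.4) + 610.1×2×(T − 11.78) + 259.7×0.227×(T − 11.78) = 0
48.96(T − 382.4) + 1220.2(T − 11.78) + 58.95(T − 11.78) = 0
(48.96 + 1220.2 + 58.95) T = 48.96×382.4 + 1220.2×11.78 + 58.95×11.78
T = 33792 / 1328.1 = 25.4 °C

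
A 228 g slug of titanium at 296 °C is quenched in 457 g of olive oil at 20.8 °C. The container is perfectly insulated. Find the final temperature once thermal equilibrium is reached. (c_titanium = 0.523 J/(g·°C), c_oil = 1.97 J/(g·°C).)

T_f ≈ 53.0 °C

Let T be the final temperature. ΣQ_i = 0:
228*0.523*(T − 296) + 457*1.97*(T − 20.8) = 0
119.24(T − 296) + 900.29(T − 20.8) = 0
(119.24 + 900.29) T = 119.24*296 + 900.29*20.8
T ≈ 52.99 °C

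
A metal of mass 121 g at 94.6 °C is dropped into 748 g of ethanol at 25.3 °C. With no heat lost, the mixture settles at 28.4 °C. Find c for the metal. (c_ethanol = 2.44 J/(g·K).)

Net heat exchanged in the isolated system is zero:
121×c×(28.4 − 94.6) + 748×2.44×(28.4 − 25.3) = 0
-8010.2 c = -5657.9
c = -5657.9/-8010.2 ≈ 0.7063 J/(g·K)

c ≈ 0.706 J/(g·K)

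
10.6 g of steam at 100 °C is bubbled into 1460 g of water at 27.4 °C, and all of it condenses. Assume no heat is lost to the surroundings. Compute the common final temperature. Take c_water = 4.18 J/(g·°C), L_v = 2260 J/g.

Net heat exchanged in the isolated system is zero:
condense steam: −10.6·2260 = −23956
  condensate cools 100→T: 10.6·4.18·(T − 100) = 44.31(T − 100)
  water warms: 1460·4.18·(T − 27.4) = 6102.8(T − 27.4)
6147.1 T = 23956 + 4430.8 + 167217 = 195604
T ≈ 31.82 °C — below 100 °C, confirming all the steam condensed.

T_f ≈ 31.8 °C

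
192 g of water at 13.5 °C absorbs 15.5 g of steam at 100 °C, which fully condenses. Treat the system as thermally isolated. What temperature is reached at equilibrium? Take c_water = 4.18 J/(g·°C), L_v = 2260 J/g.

T_f ≈ 60.3 °C

Conservation of energy gives ΣQ = 0:
latent heat released on condensation: 15.5·2260 = 35030; condensate cools 100→T: 15.5·4.18·(T − 100) = 64.79(T − 100); original water: 802.56(T − 13.5)
867.35 T = 35030 + 6479 + 10835 = 52344
T ≈ 60.35 °C, under the boiling point, so the assumption holds.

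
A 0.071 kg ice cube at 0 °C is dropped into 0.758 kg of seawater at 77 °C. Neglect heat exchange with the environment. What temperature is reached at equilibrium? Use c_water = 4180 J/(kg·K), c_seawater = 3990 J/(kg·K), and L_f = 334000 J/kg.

Heat gained plus heat lost sum to zero:
fusion: m_ice L_f = 0.071×334000 = 23714
  warm the meltwater: 296.78 T
  seawater: 3024.4(T − 77)
3321.2 T = 232880 − 23714 = 209166
T ≈ 62.98 °C — above 0 °C, consistent with complete melting.

T_f ≈ 63.0 °C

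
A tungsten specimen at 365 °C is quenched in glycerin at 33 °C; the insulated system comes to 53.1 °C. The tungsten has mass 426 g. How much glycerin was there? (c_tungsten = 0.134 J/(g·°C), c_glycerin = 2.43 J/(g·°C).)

m ≈ 365 g

Taking heat into each body as positive, Σ m c ΔT = 0:
426×0.134×(53.1 − 365) + m×2.43×(53.1 − 33) = 0
48.84 m = 17804
m = 17804/48.84 ≈ 364.5 g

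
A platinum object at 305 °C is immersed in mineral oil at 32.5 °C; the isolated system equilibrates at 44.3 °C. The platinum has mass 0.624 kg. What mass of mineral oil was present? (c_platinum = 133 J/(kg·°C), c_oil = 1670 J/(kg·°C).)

m ≈ 1.1 kg

|Q_platinum| = |Q_oil|:
0.624×133×(305 − 44.3) = m×1670×(44.3 − 32.5)
19706 m = 21636  ⇒  m ≈ 1.098 kg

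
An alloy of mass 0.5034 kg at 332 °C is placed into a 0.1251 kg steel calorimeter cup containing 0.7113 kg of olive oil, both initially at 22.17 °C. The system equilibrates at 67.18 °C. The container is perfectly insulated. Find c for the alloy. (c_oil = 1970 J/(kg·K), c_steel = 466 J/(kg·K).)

Net heat exchanged in the isolated system is zero:
0.5034·c·(67.18 − 332) + 0.7113·1970·(67.18 − 22.17) + 0.1251·466·(67.18 − 22.17) = 0
-133.31 c = -65695
c = -65695/-133.31 ≈ 492.8 J/(kg·K)

c ≈ 493 J/(kg·K)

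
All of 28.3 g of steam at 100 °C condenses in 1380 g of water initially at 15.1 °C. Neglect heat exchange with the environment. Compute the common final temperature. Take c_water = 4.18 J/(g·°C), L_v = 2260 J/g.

Energy conservation, ΣQ = 0:
latent heat released on condensation: 28.3·2260 = 63958
  condensate cools 100→T: 28.3·4.18·(T − 100) = 118.29(T − 100)
  original water: 5768.4(T − 15.1)
5886.7 T = 63958 + 11829 + 87103 = 162890
T ≈ 27.67 °C (< 100 °C, so full condensation is consistent).

T_f ≈ 27.7 °C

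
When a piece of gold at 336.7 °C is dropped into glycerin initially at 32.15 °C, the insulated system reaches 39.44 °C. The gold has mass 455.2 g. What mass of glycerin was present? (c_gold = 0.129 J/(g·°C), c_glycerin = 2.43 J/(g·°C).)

m ≈ 985 g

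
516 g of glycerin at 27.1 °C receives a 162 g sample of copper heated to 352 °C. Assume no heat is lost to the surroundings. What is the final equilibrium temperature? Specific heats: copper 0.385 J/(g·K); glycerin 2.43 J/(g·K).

Let T be the final temperature. ΣQ_i = 0:
162·0.385·(T − 352) + 516·2.43·(T − 27.1) = 0
62.37(T − 352) + 1253.9(T − 27.1) = 0
1316.2 T = 55934
T ≈ 42.50 °C

T_f ≈ 42.5 °C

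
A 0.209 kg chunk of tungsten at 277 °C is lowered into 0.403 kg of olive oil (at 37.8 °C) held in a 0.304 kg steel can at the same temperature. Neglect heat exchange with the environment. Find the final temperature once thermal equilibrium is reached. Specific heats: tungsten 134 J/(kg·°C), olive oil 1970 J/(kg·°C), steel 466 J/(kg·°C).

T_f ≈ 44.8 °C

With ΣQ=0 the equilibrium temperature is the m·c-weighted mean:
T_f = (28.01·277 + 793.91·37.8 + 141.66·37.8) / (28.01 + 793.91 + 141.66)
    = 43122 / 963.58 ≈ 44.75 °C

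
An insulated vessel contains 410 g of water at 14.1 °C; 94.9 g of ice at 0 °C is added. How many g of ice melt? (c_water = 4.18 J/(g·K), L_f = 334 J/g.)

m_melted ≈ 72.3 g

Heat available from the water dropping to 0 °C: 410·4.18·14.1 = 24165 J.
To melt every bit of ice: 94.9·334 = 31697 J.
Since 24165 < 31697 J, not all the ice melts; equilibrium is at 0 °C.
Mass melted = 24165/334 ≈ 72.35 g.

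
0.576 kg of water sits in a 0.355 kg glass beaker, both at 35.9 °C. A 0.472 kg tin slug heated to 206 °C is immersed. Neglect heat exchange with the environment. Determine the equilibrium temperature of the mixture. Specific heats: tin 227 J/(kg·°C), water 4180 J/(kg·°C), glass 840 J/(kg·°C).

T_f ≈ 42.4 °C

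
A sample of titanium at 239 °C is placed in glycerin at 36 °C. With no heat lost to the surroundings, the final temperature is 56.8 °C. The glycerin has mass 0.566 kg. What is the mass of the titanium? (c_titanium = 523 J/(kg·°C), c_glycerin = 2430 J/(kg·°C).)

m ≈ 0.3 kg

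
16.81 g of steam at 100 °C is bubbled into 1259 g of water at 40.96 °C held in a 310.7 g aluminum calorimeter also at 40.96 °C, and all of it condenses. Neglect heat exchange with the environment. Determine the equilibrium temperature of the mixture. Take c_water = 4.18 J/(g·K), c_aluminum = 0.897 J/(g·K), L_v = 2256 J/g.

Sum of m c ΔT and latent-heat terms is zero:
latent heat released on condensation: 16.81×2256 = 37923
  condensed water 100 °C→T: 70.27(T − 100)
  water warms: 1259×4.18×(T − 40.96) = 5262.6(T − 40.96)
  aluminum cup: 310.7×0.897×(T − 40.96) = 278.7(T − 40.96)
5611.6 T = 37923 + 7026.6 + 226972 = 271922
T ≈ 48.46 °C, under the boiling point, so the assumption holds.

T_f ≈ 48.5 °C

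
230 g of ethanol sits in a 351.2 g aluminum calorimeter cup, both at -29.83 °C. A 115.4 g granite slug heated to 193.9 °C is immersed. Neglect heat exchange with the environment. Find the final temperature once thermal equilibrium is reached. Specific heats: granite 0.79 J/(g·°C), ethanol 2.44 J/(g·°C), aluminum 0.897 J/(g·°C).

Energy conservation, ΣQ = 0:
115.4×0.79×(T − 193.9) + 230×2.44×(T − (-29.83)) + 351.2×0.897×(T − (-29.83)) = 0
967.39 T = -8460.7
T = -8460.7 / 967.39 = -8.75 °C

T_f ≈ -8.7 °C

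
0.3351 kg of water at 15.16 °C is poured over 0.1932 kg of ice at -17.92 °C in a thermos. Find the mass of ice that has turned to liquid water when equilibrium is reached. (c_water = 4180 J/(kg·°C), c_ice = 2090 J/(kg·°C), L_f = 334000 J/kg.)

Cooling the water to 0 °C releases 0.3351×4180×15.16 = 21235 J.
Of that, 0.1932×2090×17.92 = 7235.9 J goes to bring the ice to 0 °C, leaving 13999 J.
Melting all 0.1932 kg of ice would need 0.1932×334000 = 64529 J.
Since 13999 < 64529 J, not all the ice melts; equilibrium is at 0 °C.
m_melt = 13999 / L_f = 0.04191 kg.

m_melted ≈ 0.0419 kg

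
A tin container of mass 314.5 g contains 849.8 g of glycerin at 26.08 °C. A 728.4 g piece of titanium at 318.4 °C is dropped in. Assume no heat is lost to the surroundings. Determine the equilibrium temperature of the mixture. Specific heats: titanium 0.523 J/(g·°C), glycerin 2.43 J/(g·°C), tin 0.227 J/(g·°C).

T_f ≈ 70.3 °C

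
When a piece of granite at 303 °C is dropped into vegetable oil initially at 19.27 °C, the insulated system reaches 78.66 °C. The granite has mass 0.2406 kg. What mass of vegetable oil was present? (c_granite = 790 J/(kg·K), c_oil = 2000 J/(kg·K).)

m ≈ 0.359 kg

Net heat exchanged in the isolated system is zero:
0.2406×790×(78.66 − 303) + m×2000×(78.66 − 19.27) = 0
118780 m = 42641
m = 42641/118780 ≈ 0.359 kg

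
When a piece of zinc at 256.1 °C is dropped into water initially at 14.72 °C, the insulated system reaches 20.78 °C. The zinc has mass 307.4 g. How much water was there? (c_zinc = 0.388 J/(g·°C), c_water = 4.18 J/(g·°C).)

Heat gained plus heat lost sum to zero:
307.4×0.388×(20.78 − 256.1) + m×4.18×(20.78 − 14.72) = 0
25.33 m = 28067
m = 28067/25.33 ≈ 1108 g

m ≈ 1110 g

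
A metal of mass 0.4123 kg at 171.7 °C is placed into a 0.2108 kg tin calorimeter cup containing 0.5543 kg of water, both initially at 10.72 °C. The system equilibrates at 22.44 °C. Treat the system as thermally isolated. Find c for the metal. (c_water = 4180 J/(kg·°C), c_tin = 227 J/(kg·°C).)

Conservation of energy gives ΣQ = 0:
0.4123·c·(22.44 − 171.7) + 0.5543·4180·(22.44 − 10.72) + 0.2108·227·(22.44 − 10.72) = 0
-61.54 c = -27716
c = -27716/-61.54 ≈ 450.4 J/(kg·°C)

c ≈ 450 J/(kg·°C)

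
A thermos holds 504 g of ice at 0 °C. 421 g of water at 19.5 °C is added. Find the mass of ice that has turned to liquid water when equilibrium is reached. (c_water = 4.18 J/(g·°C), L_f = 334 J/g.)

m_melted ≈ 103 g

Heat available from the water dropping to 0 °C: 421·4.18·19.5 = 34316 J.
Melting all 504 g of ice would need 504·334 = 168336 J.
Since 34316 < 168336 J, not all the ice melts; equilibrium is at 0 °C.
Mass melted = 34316/334 ≈ 102.7 g.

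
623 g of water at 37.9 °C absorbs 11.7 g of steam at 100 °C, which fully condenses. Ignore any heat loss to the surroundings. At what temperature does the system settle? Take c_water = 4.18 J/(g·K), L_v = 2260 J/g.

T_f ≈ 49.0 °C

Setting the total heat transfer to zero:
latent heat released on condensation: 11.7×2260 = 26442; condensed water 100 °C→T: 48.91(T − 100); water warms: 623×4.18×(T − 37.9) = 2604.1(T − 37.9)
2653 T = 26442 + 4890.6 + 98697 = 130030
T ≈ 49.01 °C, under the boiling point, so the assumption holds.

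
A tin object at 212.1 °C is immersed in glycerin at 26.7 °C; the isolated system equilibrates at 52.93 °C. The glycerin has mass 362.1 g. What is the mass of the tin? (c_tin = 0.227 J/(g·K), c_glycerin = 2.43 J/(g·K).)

|Q_tin| = |Q_glycerin|:
m×0.227×(212.1 − 52.93) = 362.1×2.43×(52.93 − 26.7)
36.13 m = 23080  ⇒  m ≈ 638.8 g

m ≈ 639 g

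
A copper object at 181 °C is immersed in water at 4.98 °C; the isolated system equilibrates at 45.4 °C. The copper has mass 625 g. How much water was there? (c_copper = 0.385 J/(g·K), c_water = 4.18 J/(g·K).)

Setting the total heat transfer to zero:
625×0.385×(45.4 − 181) + m×4.18×(45.4 − 4.98) = 0
168.96 m = 32629
m = 32629/168.96 ≈ 193.1 g

m ≈ 193 g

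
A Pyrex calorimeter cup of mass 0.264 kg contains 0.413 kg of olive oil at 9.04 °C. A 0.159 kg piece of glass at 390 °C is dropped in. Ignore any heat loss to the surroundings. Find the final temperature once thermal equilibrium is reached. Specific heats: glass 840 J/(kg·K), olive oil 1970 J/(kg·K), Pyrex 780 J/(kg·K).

T_f ≈ 53.2 °C

Energy conservation, ΣQ = 0:
0.159·840·(T − 390) + 0.413·1970·(T − 9.04) + 0.264·780·(T − 9.04) = 0
133.56(T − 390) + 813.61(T − 9.04) + 205.92(T − 9.04) = 0
(133.56 + 813.61 + 205.92) T = 133.56·390 + 813.61·9.04 + 205.92·9.04
T = 61305/1153.1 ≈ 53.17 °C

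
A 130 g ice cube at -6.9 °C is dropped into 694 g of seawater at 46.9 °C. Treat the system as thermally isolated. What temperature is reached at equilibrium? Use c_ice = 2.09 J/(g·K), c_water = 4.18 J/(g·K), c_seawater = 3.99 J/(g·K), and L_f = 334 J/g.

T_f ≈ 25.5 °C

Sum of m c ΔT and latent-heat terms is zero:
ice -6.9→0 °C: 130×2.09×6.9 = 1874.7
  fusion: m_ice L_f = 130×334 = 43420
  warm the meltwater: 543.4 T
  seawater: 2769.1(T − 46.9)
3312.5 T = 129869 − 45295 = 84574
T ≈ 25.53 °C (positive, so assuming full melt was valid).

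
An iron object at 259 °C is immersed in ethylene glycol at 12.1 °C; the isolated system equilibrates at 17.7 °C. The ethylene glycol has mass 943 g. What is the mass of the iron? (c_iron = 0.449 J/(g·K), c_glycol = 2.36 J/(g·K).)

|Q_iron| = |Q_glycol|:
m·0.449·(259 − 17.7) = 943·2.36·(17.7 − 12.1)
108.34 m = 12463  ⇒  m ≈ 115 g

m ≈ 115 g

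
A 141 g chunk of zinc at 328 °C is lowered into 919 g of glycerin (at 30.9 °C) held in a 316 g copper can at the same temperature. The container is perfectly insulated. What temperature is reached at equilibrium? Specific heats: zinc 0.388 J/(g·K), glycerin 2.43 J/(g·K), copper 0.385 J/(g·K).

Conservation of energy gives ΣQ = 0:
141×0.388×(T − 328) + 919×2.43×(T − 30.9) + 316×0.385×(T − 30.9) = 0
54.71(T − 328) + 2233.2(T − 30.9) + 121.66(T − 30.9) = 0
2409.5 T = 90708
T ≈ 37.65 °C

T_f ≈ 37.6 °C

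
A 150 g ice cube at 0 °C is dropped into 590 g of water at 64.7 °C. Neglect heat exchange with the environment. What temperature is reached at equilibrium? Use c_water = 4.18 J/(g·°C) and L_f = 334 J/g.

T_f ≈ 35.4 °C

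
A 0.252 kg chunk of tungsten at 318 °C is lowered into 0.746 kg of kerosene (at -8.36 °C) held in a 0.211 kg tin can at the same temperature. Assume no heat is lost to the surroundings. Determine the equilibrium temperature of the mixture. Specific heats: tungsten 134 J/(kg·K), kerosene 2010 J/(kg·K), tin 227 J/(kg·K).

T_f ≈ -1.4 °C

T_f = Σ m_i c_i T_i / Σ m_i c_i:
T_f = (33.77×318 + 1499.5×(-8.36) + 47.9×(-8.36)) / (33.77 + 1499.5 + 47.9)
    = -2197.7 / 1581.1 ≈ -1.39 °C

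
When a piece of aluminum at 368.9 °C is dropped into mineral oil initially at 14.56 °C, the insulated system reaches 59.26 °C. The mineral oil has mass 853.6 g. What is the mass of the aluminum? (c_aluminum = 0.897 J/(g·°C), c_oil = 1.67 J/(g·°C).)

Taking heat into each body as positive, Σ m c ΔT = 0:
m·0.897·(59.26 − 368.9) + 853.6·1.67·(59.26 − 14.56) = 0
-277.75 m = -63720
m = -63720/-277.75 ≈ 229.4 g

m ≈ 229 g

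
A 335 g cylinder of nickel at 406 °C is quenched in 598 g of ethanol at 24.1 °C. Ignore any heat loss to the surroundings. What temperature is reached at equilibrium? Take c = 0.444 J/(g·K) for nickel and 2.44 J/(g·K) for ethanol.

T_f ≈ 59.4 °C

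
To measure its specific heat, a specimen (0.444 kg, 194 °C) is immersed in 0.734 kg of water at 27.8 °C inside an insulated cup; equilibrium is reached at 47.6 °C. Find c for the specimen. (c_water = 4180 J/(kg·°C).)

c ≈ 935 J/(kg·°C)

Heat lost by the specimen = heat gained by the water:
0.444×c×(194 − 47.6) = 0.734×4180×(47.6 − 27.8)
65 c = 60749  ⇒  c ≈ 934.6 J/(kg·°C)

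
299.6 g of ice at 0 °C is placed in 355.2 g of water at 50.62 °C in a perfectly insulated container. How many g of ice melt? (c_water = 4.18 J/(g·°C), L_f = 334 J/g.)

Water can give up m c ΔT = 355.2×4.18×50.62 = 75157 J before reaching 0 °C.
Fully melting the ice requires m_ice L_f = 299.6×334 = 100066 J.
That's not enough to melt it all — equilibrium is at 0 °C with ice remaining.
m_melt = 75157 / L_f = 225 g.

m_melted ≈ 225 g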